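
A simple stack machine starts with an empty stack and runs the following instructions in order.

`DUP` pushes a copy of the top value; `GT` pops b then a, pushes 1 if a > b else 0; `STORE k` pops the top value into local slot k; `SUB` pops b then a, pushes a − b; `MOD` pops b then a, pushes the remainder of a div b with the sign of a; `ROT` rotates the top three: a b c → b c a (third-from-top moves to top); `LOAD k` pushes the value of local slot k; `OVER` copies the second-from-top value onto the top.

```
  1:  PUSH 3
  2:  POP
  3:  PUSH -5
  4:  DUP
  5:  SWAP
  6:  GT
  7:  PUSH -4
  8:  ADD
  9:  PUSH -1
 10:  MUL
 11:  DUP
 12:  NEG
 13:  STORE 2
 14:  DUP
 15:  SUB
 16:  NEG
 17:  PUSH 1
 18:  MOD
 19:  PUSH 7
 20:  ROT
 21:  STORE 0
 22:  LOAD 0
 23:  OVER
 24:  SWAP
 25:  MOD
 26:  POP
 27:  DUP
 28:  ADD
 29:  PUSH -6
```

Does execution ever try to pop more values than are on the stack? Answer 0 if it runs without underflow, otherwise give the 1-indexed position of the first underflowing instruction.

20

PUSH 3  -> [3]
POP     -> []
PUSH -5 -> [-5]
DUP     -> [-5, -5]
SWAP    -> [-5, -5]
GT      -> [0]
PUSH -4 -> [0, -4]
ADD     -> [-4]
PUSH -1 -> [-4, -1]
MUL     -> [4]
DUP     -> [4, 4]
NEG     -> [4, -4]
STORE 2 -> [4]
DUP     -> [4, 4]
SUB     -> [0]
NEG     -> [0]
PUSH 1  -> [0, 1]
MOD     -> [0]
PUSH 7  -> [0, 7]
ROT  — needs 3 operands, stack has 2 → underflow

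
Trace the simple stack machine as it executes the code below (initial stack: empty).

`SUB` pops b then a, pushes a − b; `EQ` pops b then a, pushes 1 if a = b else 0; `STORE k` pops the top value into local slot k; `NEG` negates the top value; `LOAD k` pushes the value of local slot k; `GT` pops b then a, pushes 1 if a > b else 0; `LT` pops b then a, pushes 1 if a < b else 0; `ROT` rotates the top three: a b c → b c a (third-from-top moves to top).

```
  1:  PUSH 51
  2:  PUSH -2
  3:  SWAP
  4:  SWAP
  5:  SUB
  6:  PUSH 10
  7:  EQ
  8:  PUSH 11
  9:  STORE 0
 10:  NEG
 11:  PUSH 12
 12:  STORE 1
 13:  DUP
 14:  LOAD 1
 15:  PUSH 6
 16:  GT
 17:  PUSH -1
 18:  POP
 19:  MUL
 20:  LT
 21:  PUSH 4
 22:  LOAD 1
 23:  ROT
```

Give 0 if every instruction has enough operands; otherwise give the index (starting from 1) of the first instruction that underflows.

0

PUSH 51 -> 51
PUSH -2 -> 51 -2
SWAP    -> -2 51
SWAP    -> 51 -2
SUB     -> 53
PUSH 10 -> 53 10
EQ      -> 0
PUSH 11 -> 0 11
STORE 0 -> 0
NEG     -> 0
PUSH 12 -> 0 12
STORE 1 -> 0
DUP     -> 0 0
LOAD 1  -> 0 0 12
PUSH 6  -> 0 0 12 6
GT      -> 0 0 1
PUSH -1 -> 0 0 1 -1
POP     -> 0 0 1
MUL     -> 0 0
LT      -> 0
PUSH 4  -> 0 4
LOAD 1  -> 0 4 12
ROT     -> 4 12 0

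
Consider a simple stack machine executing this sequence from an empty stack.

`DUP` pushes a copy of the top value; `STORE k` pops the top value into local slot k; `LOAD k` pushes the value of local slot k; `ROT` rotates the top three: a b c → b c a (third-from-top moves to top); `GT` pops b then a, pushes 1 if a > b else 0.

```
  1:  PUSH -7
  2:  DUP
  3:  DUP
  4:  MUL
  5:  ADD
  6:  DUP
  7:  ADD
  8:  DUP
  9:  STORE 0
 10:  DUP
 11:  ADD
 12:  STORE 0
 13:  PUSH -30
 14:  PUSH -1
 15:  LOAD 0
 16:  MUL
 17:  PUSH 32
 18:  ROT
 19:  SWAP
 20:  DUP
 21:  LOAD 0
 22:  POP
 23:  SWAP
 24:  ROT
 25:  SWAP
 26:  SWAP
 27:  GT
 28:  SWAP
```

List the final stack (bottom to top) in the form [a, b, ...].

PUSH -7  -> [-7]
DUP      -> [-7, -7]
DUP      -> [-7, -7, -7]
MUL      -> [-7, 49]
ADD      -> [42]
DUP      -> [42, 42]
ADD      -> [84]
DUP      -> [84, 84]
STORE 0  -> [84]
DUP      -> [84, 84]
ADD      -> [168]
STORE 0  -> []
PUSH -30 -> [-30]
PUSH -1  -> [-30, -1]
LOAD 0   -> [-30, -1, 168]
MUL      -> [-30, -168]
PUSH 32  -> [-30, -168, 32]
ROT      -> [-168, 32, -30]
SWAP     -> [-168, -30, 32]
DUP      -> [-168, -30, 32, 32]
LOAD 0   -> [-168, -30, 32, 32, 168]
POP      -> [-168, -30, 32, 32]
SWAP     -> [-168, -30, 32, 32]
ROT      -> [-168, 32, 32, -30]
SWAP     -> [-168, 32, -30, 32]
SWAP     -> [-168, 32, 32, -30]
GT       -> [-168, 32, 1]
SWAP     -> [-168, 1, 32]

[-168, 1, 32]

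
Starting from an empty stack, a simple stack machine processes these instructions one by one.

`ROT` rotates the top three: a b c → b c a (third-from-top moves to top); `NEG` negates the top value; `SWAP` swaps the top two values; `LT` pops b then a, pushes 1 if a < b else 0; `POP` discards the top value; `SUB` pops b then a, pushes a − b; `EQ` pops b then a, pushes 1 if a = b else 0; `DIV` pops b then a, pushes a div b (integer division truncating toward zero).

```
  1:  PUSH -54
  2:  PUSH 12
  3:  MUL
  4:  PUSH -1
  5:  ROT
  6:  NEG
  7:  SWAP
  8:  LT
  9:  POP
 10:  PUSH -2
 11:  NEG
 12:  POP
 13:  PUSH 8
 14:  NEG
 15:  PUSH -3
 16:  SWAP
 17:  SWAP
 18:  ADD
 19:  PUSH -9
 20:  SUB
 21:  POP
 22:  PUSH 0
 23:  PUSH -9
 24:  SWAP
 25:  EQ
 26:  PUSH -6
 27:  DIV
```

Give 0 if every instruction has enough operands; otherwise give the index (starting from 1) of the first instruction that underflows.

PUSH -54 -> -54
PUSH 12  -> -54 12
MUL      -> -648
PUSH -1  -> -648 -1
ROT  — needs 3 operands, stack has 2 → underflow

5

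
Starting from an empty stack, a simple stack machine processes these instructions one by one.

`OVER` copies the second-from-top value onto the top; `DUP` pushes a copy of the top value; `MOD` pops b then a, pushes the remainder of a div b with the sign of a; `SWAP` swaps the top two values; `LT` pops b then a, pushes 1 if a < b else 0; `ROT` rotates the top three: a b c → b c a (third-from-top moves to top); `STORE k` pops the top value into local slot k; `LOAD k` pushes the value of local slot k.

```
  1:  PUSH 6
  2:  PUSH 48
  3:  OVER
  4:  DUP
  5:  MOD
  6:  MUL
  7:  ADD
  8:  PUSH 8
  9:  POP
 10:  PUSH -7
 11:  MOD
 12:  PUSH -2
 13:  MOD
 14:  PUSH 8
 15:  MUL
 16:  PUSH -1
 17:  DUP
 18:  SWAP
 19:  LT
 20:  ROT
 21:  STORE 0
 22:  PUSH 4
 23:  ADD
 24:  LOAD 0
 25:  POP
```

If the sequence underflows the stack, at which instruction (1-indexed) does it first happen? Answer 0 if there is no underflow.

PUSH 6  → [6]
PUSH 48 → [6, 48]
OVER    → [6, 48, 6]
DUP     → [6, 48, 6, 6]
MOD     → [6, 48, 0]
MUL     → [6, 0]
ADD     → [6]
PUSH 8  → [6, 8]
POP     → [6]
PUSH -7 → [6, -7]
MOD     → [6]
PUSH -2 → [6, -2]
MOD     → [0]
PUSH 8  → [0, 8]
MUL     → [0]
PUSH -1 → [0, -1]
DUP     → [0, -1, -1]
SWAP    → [0, -1, -1]
LT      → [0, 0]
ROT  — needs 3 operands, stack has 2 → underflow

20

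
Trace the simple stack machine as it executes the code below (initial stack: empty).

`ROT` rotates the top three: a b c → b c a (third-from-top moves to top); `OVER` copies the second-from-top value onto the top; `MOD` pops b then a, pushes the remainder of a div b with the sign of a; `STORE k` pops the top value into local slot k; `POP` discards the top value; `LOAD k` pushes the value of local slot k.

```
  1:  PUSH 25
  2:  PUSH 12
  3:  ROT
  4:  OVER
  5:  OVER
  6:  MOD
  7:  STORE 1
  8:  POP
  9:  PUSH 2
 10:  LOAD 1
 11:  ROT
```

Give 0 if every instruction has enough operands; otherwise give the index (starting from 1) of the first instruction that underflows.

PUSH 25 : [25]
PUSH 12 : [25, 12]
ROT  — needs 3 operands, stack has 2 → underflow

3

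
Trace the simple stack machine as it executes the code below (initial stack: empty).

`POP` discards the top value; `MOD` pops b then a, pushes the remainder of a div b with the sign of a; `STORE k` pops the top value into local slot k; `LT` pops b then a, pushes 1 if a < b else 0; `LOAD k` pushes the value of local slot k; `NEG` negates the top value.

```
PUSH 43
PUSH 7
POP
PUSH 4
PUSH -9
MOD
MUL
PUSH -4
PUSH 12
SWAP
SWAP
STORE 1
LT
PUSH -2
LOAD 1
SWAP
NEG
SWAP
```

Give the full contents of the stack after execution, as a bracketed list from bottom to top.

[0, 2, 12]

PUSH 43 → 43
PUSH 7  → 43 7
POP     → 43
PUSH 4  → 43 4
PUSH -9 → 43 4 -9
MOD     → 43 4
MUL     → 172
PUSH -4 → 172 -4
PUSH 12 → 172 -4 12
SWAP    → 172 12 -4
SWAP    → 172 -4 12
STORE 1 → 172 -4
LT      → 0
PUSH -2 → 0 -2
LOAD 1  → 0 -2 12
SWAP    → 0 12 -2
NEG     → 0 12 2
SWAP    → 0 2 12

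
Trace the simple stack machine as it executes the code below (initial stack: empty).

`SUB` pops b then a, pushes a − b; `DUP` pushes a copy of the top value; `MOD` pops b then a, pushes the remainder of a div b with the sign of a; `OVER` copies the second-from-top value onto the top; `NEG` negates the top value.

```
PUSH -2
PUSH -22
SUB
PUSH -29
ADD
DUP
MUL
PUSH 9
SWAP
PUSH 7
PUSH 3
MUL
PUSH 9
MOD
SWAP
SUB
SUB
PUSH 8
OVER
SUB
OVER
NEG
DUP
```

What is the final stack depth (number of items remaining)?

PUSH -2  : [-2]
PUSH -22 : [-2, -22]
SUB      : [20]
PUSH -29 : [20, -29]
ADD      : [-9]
DUP      : [-9, -9]
MUL      : [81]
PUSH 9   : [81, 9]
SWAP     : [9, 81]
PUSH 7   : [9, 81, 7]
PUSH 3   : [9, 81, 7, 3]
MUL      : [9, 81, 21]
PUSH 9   : [9, 81, 21, 9]
MOD      : [9, 81, 3]
SWAP     : [9, 3, 81]
SUB      : [9, -78]
SUB      : [87]
PUSH 8   : [87, 8]
OVER     : [87, 8, 87]
SUB      : [87, -79]
OVER     : [87, -79, 87]
NEG      : [87, -79, -87]
DUP      : [87, -79, -87, -87]

4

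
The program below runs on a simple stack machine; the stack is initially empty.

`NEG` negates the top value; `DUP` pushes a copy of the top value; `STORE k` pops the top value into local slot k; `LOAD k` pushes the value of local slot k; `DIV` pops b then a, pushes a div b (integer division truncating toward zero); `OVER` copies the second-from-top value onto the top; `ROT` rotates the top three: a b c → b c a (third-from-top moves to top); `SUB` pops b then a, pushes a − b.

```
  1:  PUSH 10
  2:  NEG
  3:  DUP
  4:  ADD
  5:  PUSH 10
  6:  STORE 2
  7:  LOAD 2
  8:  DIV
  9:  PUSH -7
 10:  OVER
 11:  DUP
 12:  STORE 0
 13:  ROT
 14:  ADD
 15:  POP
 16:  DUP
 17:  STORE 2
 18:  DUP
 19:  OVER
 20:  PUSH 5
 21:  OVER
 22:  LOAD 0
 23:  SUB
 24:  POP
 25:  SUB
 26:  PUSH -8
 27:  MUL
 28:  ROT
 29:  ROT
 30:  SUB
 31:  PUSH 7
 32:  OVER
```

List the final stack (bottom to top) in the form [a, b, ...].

[96, 0, 7, 0]

PUSH 10 → [10]
NEG     → [-10]
DUP     → [-10, -10]
ADD     → [-20]
PUSH 10 → [-20, 10]
STORE 2 → [-20]
LOAD 2  → [-20, 10]
DIV     → [-2]
PUSH -7 → [-2, -7]
OVER    → [-2, -7, -2]
DUP     → [-2, -7, -2, -2]
STORE 0 → [-2, -7, -2]
ROT     → [-7, -2, -2]
ADD     → [-7, -4]
POP     → [-7]
DUP     → [-7, -7]
STORE 2 → [-7]
DUP     → [-7, -7]
OVER    → [-7, -7, -7]
PUSH 5  → [-7, -7, -7, 5]
OVER    → [-7, -7, -7, 5, -7]
LOAD 0  → [-7, -7, -7, 5, -7, -2]
SUB     → [-7, -7, -7, 5, -5]
POP     → [-7, -7, -7, 5]
SUB     → [-7, -7, -12]
PUSH -8 → [-7, -7, -12, -8]
MUL     → [-7, -7, 96]
ROT     → [-7, 96, -7]
ROT     → [96, -7, -7]
SUB     → [96, 0]
PUSH 7  → [96, 0, 7]
OVER    → [96, 0, 7, 0]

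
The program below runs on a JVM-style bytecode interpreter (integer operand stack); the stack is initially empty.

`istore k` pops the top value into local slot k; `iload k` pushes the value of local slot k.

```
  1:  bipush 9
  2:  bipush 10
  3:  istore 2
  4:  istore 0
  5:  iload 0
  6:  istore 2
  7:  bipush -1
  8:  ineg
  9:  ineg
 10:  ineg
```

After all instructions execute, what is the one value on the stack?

bipush 9   [9]
bipush 10  [9, 10]
istore 2   [9]
istore 0   []
iload 0    [9]
istore 2   []
bipush -1  [-1]
ineg       [1]
ineg       [-1]
ineg       [1]

1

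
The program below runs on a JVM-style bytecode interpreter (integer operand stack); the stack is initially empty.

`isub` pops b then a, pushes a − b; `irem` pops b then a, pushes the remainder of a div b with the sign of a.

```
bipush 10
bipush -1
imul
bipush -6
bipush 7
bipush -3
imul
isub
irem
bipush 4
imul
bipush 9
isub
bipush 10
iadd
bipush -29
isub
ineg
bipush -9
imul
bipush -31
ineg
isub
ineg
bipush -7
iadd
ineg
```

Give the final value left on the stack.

-114

bipush 10   10
bipush -1   10 -1
imul        -10
bipush -6   -10 -6
bipush 7    -10 -6 7
bipush -3   -10 -6 7 -3
imul        -10 -6 -21
isub        -10 15
irem        -10
bipush 4    -10 4
imul        -40
bipush 9    -40 9
isub        -49
bipush 10   -49 10
iadd        -39
bipush -29  -39 -29
isub        -10
ineg        10
bipush -9   10 -9
imul        -90
bipush -31  -90 -31
ineg        -90 31
isub        -121
ineg        121
bipush -7   121 -7
iadd        114
ineg        -114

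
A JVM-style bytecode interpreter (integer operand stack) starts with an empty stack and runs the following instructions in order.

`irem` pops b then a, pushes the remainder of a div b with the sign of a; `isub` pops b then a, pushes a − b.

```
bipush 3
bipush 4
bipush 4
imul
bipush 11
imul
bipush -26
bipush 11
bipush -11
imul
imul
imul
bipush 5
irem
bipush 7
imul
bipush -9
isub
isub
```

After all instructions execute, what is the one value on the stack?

bipush 3   -> 3
bipush 4   -> 3 4
bipush 4   -> 3 4 4
imul       -> 3 16
bipush 11  -> 3 16 11
imul       -> 3 176
bipush -26 -> 3 176 -26
bipush 11  -> 3 176 -26 11
bipush -11 -> 3 176 -26 11 -11
imul       -> 3 176 -26 -121
imul       -> 3 176 3146
imul       -> 3 553696
bipush 5   -> 3 553696 5
irem       -> 3 1
bipush 7   -> 3 1 7
imul       -> 3 7
bipush -9  -> 3 7 -9
isub       -> 3 16
isub       -> -13

-13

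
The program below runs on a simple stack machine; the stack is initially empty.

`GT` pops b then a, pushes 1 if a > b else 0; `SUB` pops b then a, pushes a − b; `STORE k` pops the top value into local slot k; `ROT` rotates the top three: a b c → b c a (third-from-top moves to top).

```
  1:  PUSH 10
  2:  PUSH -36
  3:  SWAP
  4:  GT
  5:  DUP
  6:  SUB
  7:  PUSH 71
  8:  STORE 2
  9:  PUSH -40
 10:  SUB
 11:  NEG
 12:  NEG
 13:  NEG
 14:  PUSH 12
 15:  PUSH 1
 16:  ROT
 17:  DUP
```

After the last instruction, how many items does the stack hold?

4

PUSH 10  -> 10
PUSH -36 -> 10 -36
SWAP     -> -36 10
GT       -> 0
DUP      -> 0 0
SUB      -> 0
PUSH 71  -> 0 71
STORE 2  -> 0
PUSH -40 -> 0 -40
SUB      -> 40
NEG      -> -40
NEG      -> 40
NEG      -> -40
PUSH 12  -> -40 12
PUSH 1   -> -40 12 1
ROT      -> 12 1 -40
DUP      -> 12 1 -40 -40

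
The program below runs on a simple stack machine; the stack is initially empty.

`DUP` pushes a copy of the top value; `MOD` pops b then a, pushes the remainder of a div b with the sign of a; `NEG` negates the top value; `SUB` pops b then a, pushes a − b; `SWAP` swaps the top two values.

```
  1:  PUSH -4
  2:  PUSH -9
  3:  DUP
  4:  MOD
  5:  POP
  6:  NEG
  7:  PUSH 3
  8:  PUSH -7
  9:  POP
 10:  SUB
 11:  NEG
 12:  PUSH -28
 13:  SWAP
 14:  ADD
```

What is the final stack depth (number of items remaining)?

PUSH -4  : [-4]
PUSH -9  : [-4, -9]
DUP      : [-4, -9, -9]
MOD      : [-4, 0]
POP      : [-4]
NEG      : [4]
PUSH 3   : [4, 3]
PUSH -7  : [4, 3, -7]
POP      : [4, 3]
SUB      : [1]
NEG      : [-1]
PUSH -28 : [-1, -28]
SWAP     : [-28, -1]
ADD      : [-29]

1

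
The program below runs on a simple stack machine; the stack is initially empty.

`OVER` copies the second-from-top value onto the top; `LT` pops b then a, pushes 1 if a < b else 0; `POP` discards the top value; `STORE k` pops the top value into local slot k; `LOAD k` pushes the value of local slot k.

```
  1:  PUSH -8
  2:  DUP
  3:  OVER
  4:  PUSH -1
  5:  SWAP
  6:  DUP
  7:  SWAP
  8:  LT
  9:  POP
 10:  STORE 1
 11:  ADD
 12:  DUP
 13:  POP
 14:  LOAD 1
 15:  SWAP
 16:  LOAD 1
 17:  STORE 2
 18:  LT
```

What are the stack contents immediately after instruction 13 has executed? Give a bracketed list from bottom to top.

[-16]

PUSH -8 : -8
DUP     : -8 -8
OVER    : -8 -8 -8
PUSH -1 : -8 -8 -8 -1
SWAP    : -8 -8 -1 -8
DUP     : -8 -8 -1 -8 -8
SWAP    : -8 -8 -1 -8 -8
LT      : -8 -8 -1 0
POP     : -8 -8 -1
STORE 1 : -8 -8
ADD     : -16
DUP     : -16 -16
POP     : -16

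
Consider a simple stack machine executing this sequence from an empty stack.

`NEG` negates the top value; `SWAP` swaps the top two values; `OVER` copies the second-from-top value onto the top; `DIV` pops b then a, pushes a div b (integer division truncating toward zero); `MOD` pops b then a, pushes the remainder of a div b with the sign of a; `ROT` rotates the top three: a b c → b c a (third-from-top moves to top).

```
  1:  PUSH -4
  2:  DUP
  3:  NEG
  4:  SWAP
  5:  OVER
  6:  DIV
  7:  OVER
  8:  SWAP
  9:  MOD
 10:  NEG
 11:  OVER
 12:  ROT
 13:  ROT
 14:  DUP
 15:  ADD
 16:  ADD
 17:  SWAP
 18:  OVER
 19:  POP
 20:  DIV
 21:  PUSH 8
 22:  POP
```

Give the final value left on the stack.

1

PUSH -4 -> [-4]
DUP     -> [-4, -4]
NEG     -> [-4, 4]
SWAP    -> [4, -4]
OVER    -> [4, -4, 4]
DIV     -> [4, -1]
OVER    -> [4, -1, 4]
SWAP    -> [4, 4, -1]
MOD     -> [4, 0]
NEG     -> [4, 0]
OVER    -> [4, 0, 4]
ROT     -> [0, 4, 4]
ROT     -> [4, 4, 0]
DUP     -> [4, 4, 0, 0]
ADD     -> [4, 4, 0]
ADD     -> [4, 4]
SWAP    -> [4, 4]
OVER    -> [4, 4, 4]
POP     -> [4, 4]
DIV     -> [1]
PUSH 8  -> [1, 8]
POP     -> [1]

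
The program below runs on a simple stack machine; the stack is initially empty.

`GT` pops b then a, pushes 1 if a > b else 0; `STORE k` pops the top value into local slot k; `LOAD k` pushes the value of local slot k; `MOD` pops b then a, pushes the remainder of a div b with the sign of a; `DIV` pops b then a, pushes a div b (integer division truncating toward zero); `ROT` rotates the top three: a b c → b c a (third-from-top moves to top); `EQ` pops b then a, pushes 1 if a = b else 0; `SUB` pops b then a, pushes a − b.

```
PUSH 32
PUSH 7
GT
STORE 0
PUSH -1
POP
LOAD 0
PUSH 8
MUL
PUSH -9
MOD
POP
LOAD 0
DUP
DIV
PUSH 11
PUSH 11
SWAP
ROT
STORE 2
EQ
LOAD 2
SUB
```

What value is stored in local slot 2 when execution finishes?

PUSH 32  [32]
PUSH 7   [32, 7]
GT       [1]
STORE 0  []
PUSH -1  [-1]
POP      []
LOAD 0   [1]
PUSH 8   [1, 8]
MUL      [8]
PUSH -9  [8, -9]
MOD      [8]
POP      []
LOAD 0   [1]
DUP      [1, 1]
DIV      [1]
PUSH 11  [1, 11]
PUSH 11  [1, 11, 11]
SWAP     [1, 11, 11]
ROT      [11, 11, 1]
STORE 2  [11, 11]
EQ       [1]
LOAD 2   [1, 1]
SUB      [0]

1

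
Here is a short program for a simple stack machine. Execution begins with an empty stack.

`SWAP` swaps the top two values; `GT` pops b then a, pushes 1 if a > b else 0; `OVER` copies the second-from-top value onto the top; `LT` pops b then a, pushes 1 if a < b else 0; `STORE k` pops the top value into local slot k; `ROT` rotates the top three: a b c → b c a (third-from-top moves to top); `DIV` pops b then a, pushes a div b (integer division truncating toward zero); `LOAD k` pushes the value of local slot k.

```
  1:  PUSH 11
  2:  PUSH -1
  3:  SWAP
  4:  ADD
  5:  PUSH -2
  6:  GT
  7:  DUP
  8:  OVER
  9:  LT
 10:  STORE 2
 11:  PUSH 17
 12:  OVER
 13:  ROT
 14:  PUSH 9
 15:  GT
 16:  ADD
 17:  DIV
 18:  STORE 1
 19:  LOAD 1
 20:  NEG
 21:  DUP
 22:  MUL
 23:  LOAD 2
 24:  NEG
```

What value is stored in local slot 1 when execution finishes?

17

PUSH 11 : [11]
PUSH -1 : [11, -1]
SWAP    : [-1, 11]
ADD     : [10]
PUSH -2 : [10, -2]
GT      : [1]
DUP     : [1, 1]
OVER    : [1, 1, 1]
LT      : [1, 0]
STORE 2 : [1]
PUSH 17 : [1, 17]
OVER    : [1, 17, 1]
ROT     : [17, 1, 1]
PUSH 9  : [17, 1, 1, 9]
GT      : [17, 1, 0]
ADD     : [17, 1]
DIV     : [17]
STORE 1 : []
LOAD 1  : [17]
NEG     : [-17]
DUP     : [-17, -17]
MUL     : [289]
LOAD 2  : [289, 0]
NEG     : [289, 0]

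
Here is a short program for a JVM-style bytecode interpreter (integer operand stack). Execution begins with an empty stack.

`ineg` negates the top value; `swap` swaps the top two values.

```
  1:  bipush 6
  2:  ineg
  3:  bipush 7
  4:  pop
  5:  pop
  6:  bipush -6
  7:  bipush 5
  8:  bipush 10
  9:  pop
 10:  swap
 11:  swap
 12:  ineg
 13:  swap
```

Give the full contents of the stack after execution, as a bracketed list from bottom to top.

[-5, -6]

bipush 6  → [6]
ineg      → [-6]
bipush 7  → [-6, 7]
pop       → [-6]
pop       → []
bipush -6 → [-6]
bipush 5  → [-6, 5]
bipush 10 → [-6, 5, 10]
pop       → [-6, 5]
swap      → [5, -6]
swap      → [-6, 5]
ineg      → [-6, -5]
swap      → [-5, -6]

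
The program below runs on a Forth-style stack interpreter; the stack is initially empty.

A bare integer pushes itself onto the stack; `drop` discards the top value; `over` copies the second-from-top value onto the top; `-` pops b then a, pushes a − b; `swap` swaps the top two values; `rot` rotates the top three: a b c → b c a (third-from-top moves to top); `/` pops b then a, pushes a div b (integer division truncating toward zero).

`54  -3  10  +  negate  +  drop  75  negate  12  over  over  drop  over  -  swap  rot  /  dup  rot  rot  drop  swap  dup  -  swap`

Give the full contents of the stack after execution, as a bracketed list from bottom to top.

54     -> 54
-3     -> 54 -3
10     -> 54 -3 10
+      -> 54 7
negate -> 54 -7
+      -> 47
drop   -> (empty)
75     -> 75
negate -> -75
12     -> -75 12
over   -> -75 12 -75
over   -> -75 12 -75 12
drop   -> -75 12 -75
over   -> -75 12 -75 12
-      -> -75 12 -87
swap   -> -75 -87 12
rot    -> -87 12 -75
/      -> -87 0
dup    -> -87 0 0
rot    -> 0 0 -87
rot    -> 0 -87 0
drop   -> 0 -87
swap   -> -87 0
dup    -> -87 0 0
-      -> -87 0
swap   -> 0 -87

[0, -87]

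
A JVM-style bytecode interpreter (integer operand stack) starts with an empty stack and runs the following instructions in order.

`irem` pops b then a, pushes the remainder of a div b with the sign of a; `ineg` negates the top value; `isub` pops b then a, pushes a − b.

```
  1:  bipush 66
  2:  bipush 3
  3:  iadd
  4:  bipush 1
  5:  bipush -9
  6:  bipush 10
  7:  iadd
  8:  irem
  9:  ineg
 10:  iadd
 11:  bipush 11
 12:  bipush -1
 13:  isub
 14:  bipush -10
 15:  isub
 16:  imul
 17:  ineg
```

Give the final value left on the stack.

-1518

bipush 66   66
bipush 3    66 3
iadd        69
bipush 1    69 1
bipush -9   69 1 -9
bipush 10   69 1 -9 10
iadd        69 1 1
irem        69 0
ineg        69 0
iadd        69
bipush 11   69 11
bipush -1   69 11 -1
isub        69 12
bipush -10  69 12 -10
isub        69 22
imul        1518
ineg        -1518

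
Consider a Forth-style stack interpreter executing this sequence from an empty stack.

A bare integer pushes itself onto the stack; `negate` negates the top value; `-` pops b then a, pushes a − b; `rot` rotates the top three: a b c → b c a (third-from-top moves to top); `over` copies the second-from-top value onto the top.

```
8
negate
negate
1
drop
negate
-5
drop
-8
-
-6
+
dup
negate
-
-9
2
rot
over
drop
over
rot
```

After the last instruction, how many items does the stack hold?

8      -> 8
negate -> -8
negate -> 8
1      -> 8 1
drop   -> 8
negate -> -8
-5     -> -8 -5
drop   -> -8
-8     -> -8 -8
-      -> 0
-6     -> 0 -6
+      -> -6
dup    -> -6 -6
negate -> -6 6
-      -> -12
-9     -> -12 -9
2      -> -12 -9 2
rot    -> -9 2 -12
over   -> -9 2 -12 2
drop   -> -9 2 -12
over   -> -9 2 -12 2
rot    -> -9 -12 2 2

4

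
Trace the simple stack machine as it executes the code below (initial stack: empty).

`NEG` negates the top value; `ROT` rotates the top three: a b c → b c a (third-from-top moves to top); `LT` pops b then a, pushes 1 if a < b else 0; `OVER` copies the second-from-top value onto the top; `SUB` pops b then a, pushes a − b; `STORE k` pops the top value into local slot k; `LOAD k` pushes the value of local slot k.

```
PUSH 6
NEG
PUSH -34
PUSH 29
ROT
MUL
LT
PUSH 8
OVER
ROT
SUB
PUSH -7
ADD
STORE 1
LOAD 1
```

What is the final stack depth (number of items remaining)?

PUSH 6    [6]
NEG       [-6]
PUSH -34  [-6, -34]
PUSH 29   [-6, -34, 29]
ROT       [-34, 29, -6]
MUL       [-34, -174]
LT        [0]
PUSH 8    [0, 8]
OVER      [0, 8, 0]
ROT       [8, 0, 0]
SUB       [8, 0]
PUSH -7   [8, 0, -7]
ADD       [8, -7]
STORE 1   [8]
LOAD 1    [8, -7]

2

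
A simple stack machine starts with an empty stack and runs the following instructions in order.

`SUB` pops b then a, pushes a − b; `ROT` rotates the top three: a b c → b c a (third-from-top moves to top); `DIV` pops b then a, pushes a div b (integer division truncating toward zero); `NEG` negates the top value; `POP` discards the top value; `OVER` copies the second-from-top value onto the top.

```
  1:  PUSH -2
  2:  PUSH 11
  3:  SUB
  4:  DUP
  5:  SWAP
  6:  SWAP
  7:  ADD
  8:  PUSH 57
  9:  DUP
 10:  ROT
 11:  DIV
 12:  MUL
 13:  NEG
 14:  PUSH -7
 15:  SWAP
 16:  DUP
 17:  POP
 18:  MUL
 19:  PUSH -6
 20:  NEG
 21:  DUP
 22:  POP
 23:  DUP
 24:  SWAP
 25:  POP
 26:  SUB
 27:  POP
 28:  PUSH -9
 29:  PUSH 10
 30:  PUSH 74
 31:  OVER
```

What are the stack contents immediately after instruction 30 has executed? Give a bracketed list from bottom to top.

[-9, 10, 74]

PUSH -2  -2
PUSH 11  -2 11
SUB      -13
DUP      -13 -13
SWAP     -13 -13
SWAP     -13 -13
ADD      -26
PUSH 57  -26 57
DUP      -26 57 57
ROT      57 57 -26
DIV      57 -2
MUL      -114
NEG      114
PUSH -7  114 -7
SWAP     -7 114
DUP      -7 114 114
POP      -7 114
MUL      -798
PUSH -6  -798 -6
NEG      -798 6
DUP      -798 6 6
POP      -798 6
DUP      -798 6 6
SWAP     -798 6 6
POP      -798 6
SUB      -804
POP      (empty)
PUSH -9  -9
PUSH 10  -9 10
PUSH 74  -9 10 74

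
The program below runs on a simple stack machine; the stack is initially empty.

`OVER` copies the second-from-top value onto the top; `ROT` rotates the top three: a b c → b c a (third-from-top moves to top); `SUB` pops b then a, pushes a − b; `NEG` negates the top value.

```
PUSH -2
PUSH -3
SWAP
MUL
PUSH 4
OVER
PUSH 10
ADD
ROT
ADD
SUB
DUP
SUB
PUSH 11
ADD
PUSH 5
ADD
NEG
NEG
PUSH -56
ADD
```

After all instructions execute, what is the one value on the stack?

PUSH -2  -> [-2]
PUSH -3  -> [-2, -3]
SWAP     -> [-3, -2]
MUL      -> [6]
PUSH 4   -> [6, 4]
OVER     -> [6, 4, 6]
PUSH 10  -> [6, 4, 6, 10]
ADD      -> [6, 4, 16]
ROT      -> [4, 16, 6]
ADD      -> [4, 22]
SUB      -> [-18]
DUP      -> [-18, -18]
SUB      -> [0]
PUSH 11  -> [0, 11]
ADD      -> [11]
PUSH 5   -> [11, 5]
ADD      -> [16]
NEG      -> [-16]
NEG      -> [16]
PUSH -56 -> [16, -56]
ADD      -> [-40]

-40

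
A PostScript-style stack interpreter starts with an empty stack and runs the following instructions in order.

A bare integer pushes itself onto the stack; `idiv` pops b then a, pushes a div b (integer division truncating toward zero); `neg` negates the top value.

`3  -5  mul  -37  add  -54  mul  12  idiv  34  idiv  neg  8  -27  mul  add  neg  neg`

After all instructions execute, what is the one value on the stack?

3     [3]
-5    [3, -5]
mul   [-15]
-37   [-15, -37]
add   [-52]
-54   [-52, -54]
mul   [2808]
12    [2808, 12]
idiv  [234]
34    [234, 34]
idiv  [6]
neg   [-6]
8     [-6, 8]
-27   [-6, 8, -27]
mul   [-6, -216]
add   [-222]
neg   [222]
neg   [-222]

-222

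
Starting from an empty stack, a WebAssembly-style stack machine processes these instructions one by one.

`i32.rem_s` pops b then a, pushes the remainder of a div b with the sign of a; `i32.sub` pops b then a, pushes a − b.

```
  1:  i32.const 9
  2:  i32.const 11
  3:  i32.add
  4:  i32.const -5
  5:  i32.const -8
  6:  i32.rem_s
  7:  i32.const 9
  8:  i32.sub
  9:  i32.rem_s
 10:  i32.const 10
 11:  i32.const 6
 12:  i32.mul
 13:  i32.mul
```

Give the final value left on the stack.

i32.const 9  -> [9]
i32.const 11 -> [9, 11]
i32.add      -> [20]
i32.const -5 -> [20, -5]
i32.const -8 -> [20, -5, -8]
i32.rem_s    -> [20, -5]
i32.const 9  -> [20, -5, 9]
i32.sub      -> [20, -14]
i32.rem_s    -> [6]
i32.const 10 -> [6, 10]
i32.const 6  -> [6, 10, 6]
i32.mul      -> [6, 60]
i32.mul      -> [360]

360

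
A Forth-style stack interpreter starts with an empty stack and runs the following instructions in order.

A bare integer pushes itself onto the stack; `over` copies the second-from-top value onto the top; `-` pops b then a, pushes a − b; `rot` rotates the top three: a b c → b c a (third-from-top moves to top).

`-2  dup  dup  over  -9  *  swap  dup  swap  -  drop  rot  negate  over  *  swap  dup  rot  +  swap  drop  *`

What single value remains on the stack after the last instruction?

-2     → [-2]
dup    → [-2, -2]
dup    → [-2, -2, -2]
over   → [-2, -2, -2, -2]
-9     → [-2, -2, -2, -2, -9]
*      → [-2, -2, -2, 18]
swap   → [-2, -2, 18, -2]
dup    → [-2, -2, 18, -2, -2]
swap   → [-2, -2, 18, -2, -2]
-      → [-2, -2, 18, 0]
drop   → [-2, -2, 18]
rot    → [-2, 18, -2]
negate → [-2, 18, 2]
over   → [-2, 18, 2, 18]
*      → [-2, 18, 36]
swap   → [-2, 36, 18]
dup    → [-2, 36, 18, 18]
rot    → [-2, 18, 18, 36]
+      → [-2, 18, 54]
swap   → [-2, 54, 18]
drop   → [-2, 54]
*      → [-108]

-108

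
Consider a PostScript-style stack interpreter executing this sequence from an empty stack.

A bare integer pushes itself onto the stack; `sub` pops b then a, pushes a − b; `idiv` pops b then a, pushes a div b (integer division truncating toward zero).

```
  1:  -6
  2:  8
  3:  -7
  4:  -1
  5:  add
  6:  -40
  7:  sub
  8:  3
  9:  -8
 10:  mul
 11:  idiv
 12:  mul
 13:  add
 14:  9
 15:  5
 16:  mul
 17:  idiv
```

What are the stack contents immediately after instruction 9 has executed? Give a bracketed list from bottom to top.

-6  : [-6]
8   : [-6, 8]
-7  : [-6, 8, -7]
-1  : [-6, 8, -7, -1]
add : [-6, 8, -8]
-40 : [-6, 8, -8, -40]
sub : [-6, 8, 32]
3   : [-6, 8, 32, 3]
-8  : [-6, 8, 32, 3, -8]

[-6, 8, 32, 3, -8]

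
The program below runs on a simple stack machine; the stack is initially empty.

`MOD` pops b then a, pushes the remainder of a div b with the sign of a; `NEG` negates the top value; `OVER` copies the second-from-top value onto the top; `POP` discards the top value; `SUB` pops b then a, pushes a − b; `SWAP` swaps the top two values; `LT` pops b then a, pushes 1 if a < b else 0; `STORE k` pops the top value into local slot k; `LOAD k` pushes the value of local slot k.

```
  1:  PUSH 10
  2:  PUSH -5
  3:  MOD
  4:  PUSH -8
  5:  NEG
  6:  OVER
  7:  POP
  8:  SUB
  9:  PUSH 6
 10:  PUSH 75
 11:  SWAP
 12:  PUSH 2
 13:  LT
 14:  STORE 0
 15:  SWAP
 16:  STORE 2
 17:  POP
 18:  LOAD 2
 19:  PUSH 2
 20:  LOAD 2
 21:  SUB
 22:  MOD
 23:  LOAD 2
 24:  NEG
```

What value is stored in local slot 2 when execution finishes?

PUSH 10 : 10
PUSH -5 : 10 -5
MOD     : 0
PUSH -8 : 0 -8
NEG     : 0 8
OVER    : 0 8 0
POP     : 0 8
SUB     : -8
PUSH 6  : -8 6
PUSH 75 : -8 6 75
SWAP    : -8 75 6
PUSH 2  : -8 75 6 2
LT      : -8 75 0
STORE 0 : -8 75
SWAP    : 75 -8
STORE 2 : 75
POP     : (empty)
LOAD 2  : -8
PUSH 2  : -8 2
LOAD 2  : -8 2 -8
SUB     : -8 10
MOD     : -8
LOAD 2  : -8 -8
NEG     : -8 8

-8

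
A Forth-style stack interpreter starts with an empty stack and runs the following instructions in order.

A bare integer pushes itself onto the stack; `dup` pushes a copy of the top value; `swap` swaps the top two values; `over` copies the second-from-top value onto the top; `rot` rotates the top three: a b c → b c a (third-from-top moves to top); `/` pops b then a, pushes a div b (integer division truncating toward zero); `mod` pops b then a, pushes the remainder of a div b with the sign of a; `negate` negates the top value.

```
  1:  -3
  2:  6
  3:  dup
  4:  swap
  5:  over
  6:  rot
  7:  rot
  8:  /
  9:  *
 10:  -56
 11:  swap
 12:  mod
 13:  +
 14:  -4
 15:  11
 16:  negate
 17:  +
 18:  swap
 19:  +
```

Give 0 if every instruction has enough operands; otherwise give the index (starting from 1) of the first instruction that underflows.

0

-3     -> -3
6      -> -3 6
dup    -> -3 6 6
swap   -> -3 6 6
over   -> -3 6 6 6
rot    -> -3 6 6 6
rot    -> -3 6 6 6
/      -> -3 6 1
*      -> -3 6
-56    -> -3 6 -56
swap   -> -3 -56 6
mod    -> -3 -2
+      -> -5
-4     -> -5 -4
11     -> -5 -4 11
negate -> -5 -4 -11
+      -> -5 -15
swap   -> -15 -5
+      -> -20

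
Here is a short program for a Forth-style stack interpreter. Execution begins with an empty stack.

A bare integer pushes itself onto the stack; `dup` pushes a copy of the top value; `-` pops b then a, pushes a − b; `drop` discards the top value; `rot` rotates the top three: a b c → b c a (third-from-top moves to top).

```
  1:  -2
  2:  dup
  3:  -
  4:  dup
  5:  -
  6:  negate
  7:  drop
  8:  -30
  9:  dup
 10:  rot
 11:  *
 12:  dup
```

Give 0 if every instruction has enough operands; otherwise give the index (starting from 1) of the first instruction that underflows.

10

-2      [-2]
dup     [-2, -2]
-       [0]
dup     [0, 0]
-       [0]
negate  [0]
drop    []
-30     [-30]
dup     [-30, -30]
rot  — needs 3 operands, stack has 2 → underflow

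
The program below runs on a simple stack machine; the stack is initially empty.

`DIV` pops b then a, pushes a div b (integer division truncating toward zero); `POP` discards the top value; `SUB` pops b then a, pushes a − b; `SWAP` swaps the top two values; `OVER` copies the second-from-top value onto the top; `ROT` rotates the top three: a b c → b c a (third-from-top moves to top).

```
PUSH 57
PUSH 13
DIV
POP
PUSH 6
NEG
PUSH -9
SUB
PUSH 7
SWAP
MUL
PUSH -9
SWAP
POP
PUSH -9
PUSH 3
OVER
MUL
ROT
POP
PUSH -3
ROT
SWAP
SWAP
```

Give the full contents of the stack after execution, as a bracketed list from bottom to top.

PUSH 57 -> 57
PUSH 13 -> 57 13
DIV     -> 4
POP     -> (empty)
PUSH 6  -> 6
NEG     -> -6
PUSH -9 -> -6 -9
SUB     -> 3
PUSH 7  -> 3 7
SWAP    -> 7 3
MUL     -> 21
PUSH -9 -> 21 -9
SWAP    -> -9 21
POP     -> -9
PUSH -9 -> -9 -9
PUSH 3  -> -9 -9 3
OVER    -> -9 -9 3 -9
MUL     -> -9 -9 -27
ROT     -> -9 -27 -9
POP     -> -9 -27
PUSH -3 -> -9 -27 -3
ROT     -> -27 -3 -9
SWAP    -> -27 -9 -3
SWAP    -> -27 -3 -9

[-27, -3, -9]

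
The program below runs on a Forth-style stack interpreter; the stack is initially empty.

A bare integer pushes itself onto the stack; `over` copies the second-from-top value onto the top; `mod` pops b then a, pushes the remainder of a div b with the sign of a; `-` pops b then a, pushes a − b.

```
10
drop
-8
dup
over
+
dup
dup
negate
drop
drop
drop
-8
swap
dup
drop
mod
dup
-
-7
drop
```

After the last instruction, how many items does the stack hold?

1

10     : [10]
drop   : []
-8     : [-8]
dup    : [-8, -8]
over   : [-8, -8, -8]
+      : [-8, -16]
dup    : [-8, -16, -16]
dup    : [-8, -16, -16, -16]
negate : [-8, -16, -16, 16]
drop   : [-8, -16, -16]
drop   : [-8, -16]
drop   : [-8]
-8     : [-8, -8]
swap   : [-8, -8]
dup    : [-8, -8, -8]
drop   : [-8, -8]
mod    : [0]
dup    : [0, 0]
-      : [0]
-7     : [0, -7]
drop   : [0]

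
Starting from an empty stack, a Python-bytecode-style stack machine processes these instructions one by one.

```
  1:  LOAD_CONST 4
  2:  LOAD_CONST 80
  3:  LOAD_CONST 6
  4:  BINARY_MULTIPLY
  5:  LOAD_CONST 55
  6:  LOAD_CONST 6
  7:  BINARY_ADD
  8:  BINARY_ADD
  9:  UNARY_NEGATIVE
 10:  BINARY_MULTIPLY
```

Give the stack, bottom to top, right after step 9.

LOAD_CONST 4    → [4]
LOAD_CONST 80   → [4, 80]
LOAD_CONST 6    → [4, 80, 6]
BINARY_MULTIPLY → [4, 480]
LOAD_CONST 55   → [4, 480, 55]
LOAD_CONST 6    → [4, 480, 55, 6]
BINARY_ADD      → [4, 480, 61]
BINARY_ADD      → [4, 541]
UNARY_NEGATIVE  → [4, -541]

[4, -541]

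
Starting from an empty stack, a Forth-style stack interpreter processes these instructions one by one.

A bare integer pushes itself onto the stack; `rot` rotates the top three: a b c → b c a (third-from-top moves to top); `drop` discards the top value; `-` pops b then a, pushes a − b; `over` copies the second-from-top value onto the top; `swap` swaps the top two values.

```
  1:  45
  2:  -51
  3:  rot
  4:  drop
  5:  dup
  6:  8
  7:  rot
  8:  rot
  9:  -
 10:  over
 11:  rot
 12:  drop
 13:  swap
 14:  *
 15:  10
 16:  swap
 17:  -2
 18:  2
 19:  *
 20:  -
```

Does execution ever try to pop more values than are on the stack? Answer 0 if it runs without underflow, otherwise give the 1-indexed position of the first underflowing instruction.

3

45  → 45
-51 → 45 -51
rot  — needs 3 operands, stack has 2 → underflow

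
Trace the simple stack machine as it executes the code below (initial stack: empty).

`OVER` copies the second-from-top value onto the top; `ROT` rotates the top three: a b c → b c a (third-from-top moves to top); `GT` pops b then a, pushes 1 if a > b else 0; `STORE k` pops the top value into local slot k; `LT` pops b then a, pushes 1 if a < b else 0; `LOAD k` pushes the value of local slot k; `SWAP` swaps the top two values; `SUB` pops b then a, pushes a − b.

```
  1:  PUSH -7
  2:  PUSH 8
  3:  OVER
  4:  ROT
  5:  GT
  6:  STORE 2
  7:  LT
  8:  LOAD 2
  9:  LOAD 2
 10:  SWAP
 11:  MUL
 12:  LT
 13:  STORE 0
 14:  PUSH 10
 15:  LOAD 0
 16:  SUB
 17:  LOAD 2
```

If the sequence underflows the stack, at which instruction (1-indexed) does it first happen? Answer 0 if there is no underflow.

PUSH -7 → [-7]
PUSH 8  → [-7, 8]
OVER    → [-7, 8, -7]
ROT     → [8, -7, -7]
GT      → [8, 0]
STORE 2 → [8]
LT  — needs 2 operands, stack has 1 → underflow

7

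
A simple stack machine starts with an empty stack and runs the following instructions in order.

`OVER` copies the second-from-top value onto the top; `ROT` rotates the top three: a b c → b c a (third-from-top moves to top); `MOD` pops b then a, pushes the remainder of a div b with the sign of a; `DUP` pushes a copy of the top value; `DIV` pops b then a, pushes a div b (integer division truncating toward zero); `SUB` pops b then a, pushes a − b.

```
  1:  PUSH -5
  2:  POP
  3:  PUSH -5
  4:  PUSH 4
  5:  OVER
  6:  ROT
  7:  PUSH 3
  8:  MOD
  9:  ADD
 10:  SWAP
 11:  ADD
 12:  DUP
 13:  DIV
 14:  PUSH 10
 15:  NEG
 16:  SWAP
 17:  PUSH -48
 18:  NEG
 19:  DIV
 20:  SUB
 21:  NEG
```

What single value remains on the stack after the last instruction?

PUSH -5  → [-5]
POP      → []
PUSH -5  → [-5]
PUSH 4   → [-5, 4]
OVER     → [-5, 4, -5]
ROT      → [4, -5, -5]
PUSH 3   → [4, -5, -5, 3]
MOD      → [4, -5, -2]
ADD      → [4, -7]
SWAP     → [-7, 4]
ADD      → [-3]
DUP      → [-3, -3]
DIV      → [1]
PUSH 10  → [1, 10]
NEG      → [1, -10]
SWAP     → [-10, 1]
PUSH -48 → [-10, 1, -48]
NEG      → [-10, 1, 48]
DIV      → [-10, 0]
SUB      → [-10]
NEG      → [10]

10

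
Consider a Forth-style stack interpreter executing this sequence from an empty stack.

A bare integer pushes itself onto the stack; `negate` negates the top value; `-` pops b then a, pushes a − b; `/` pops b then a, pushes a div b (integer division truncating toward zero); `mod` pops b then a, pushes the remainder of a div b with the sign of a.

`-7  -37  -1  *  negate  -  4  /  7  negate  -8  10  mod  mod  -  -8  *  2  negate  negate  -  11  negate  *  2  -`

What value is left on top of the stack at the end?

1252

-7     : -7
-37    : -7 -37
-1     : -7 -37 -1
*      : -7 37
negate : -7 -37
-      : 30
4      : 30 4
/      : 7
7      : 7 7
negate : 7 -7
-8     : 7 -7 -8
10     : 7 -7 -8 10
mod    : 7 -7 -8
mod    : 7 -7
-      : 14
-8     : 14 -8
*      : -112
2      : -112 2
negate : -112 -2
negate : -112 2
-      : -114
11     : -114 11
negate : -114 -11
*      : 1254
2      : 1254 2
-      : 1252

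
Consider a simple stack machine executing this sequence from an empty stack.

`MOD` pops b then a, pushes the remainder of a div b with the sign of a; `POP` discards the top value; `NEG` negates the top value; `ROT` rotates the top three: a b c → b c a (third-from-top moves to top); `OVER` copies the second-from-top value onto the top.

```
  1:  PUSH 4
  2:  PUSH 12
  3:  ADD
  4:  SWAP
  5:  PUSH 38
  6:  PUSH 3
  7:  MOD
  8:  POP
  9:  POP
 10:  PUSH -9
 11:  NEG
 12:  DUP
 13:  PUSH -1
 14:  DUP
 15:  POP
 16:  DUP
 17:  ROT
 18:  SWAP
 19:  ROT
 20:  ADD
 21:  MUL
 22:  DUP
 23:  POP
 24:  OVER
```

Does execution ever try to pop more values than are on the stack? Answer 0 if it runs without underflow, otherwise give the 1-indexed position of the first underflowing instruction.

4

PUSH 4  : 4
PUSH 12 : 4 12
ADD     : 16
SWAP  — needs 2 operands, stack has 1 → underflow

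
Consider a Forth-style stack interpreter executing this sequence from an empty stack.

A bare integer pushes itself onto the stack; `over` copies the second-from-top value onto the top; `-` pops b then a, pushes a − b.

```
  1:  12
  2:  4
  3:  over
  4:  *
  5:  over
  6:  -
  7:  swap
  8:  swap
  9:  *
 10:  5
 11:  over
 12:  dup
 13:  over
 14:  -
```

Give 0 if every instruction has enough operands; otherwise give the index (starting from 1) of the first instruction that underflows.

12    [12]
4     [12, 4]
over  [12, 4, 12]
*     [12, 48]
over  [12, 48, 12]
-     [12, 36]
swap  [36, 12]
swap  [12, 36]
*     [432]
5     [432, 5]
over  [432, 5, 432]
dup   [432, 5, 432, 432]
over  [432, 5, 432, 432, 432]
-     [432, 5, 432, 0]

0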